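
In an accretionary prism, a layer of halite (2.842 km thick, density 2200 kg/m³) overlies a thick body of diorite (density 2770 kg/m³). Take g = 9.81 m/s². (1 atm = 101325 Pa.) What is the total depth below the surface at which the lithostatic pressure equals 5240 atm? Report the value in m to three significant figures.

Pressure at base of upper layers: 2200×9.81×2842 = 6.134×10^7 Pa = 605.3 atm
Remaining pressure to be supplied by diorite: 5.309×10^8 − 6.134×10^7 = 4.696×10^8 Pa
Additional depth in diorite = 4.696×10^8 Pa / (2770 kg/m³ × 9.81 m/s²) = 17282 m
Total depth = 2842 m + 17282 m = 20124 m

20100 m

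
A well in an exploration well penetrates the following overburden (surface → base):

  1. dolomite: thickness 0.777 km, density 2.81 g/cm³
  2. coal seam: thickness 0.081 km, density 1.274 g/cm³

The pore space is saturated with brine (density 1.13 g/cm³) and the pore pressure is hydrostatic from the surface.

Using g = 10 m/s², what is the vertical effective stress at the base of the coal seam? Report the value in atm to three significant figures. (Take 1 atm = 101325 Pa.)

Overburden (lithostatic) stress σ_v:
dolomite: 2810 kg/m³ × 10 m/s² × 777 m = 2.183×10^7 Pa = 21.83 MPa
coal seam: 1274 kg/m³ × 10 m/s² × 81 m = 1.032×10^6 Pa = 1.032 MPa
Total = 21.83 + 1.032 = 22.866 MPa
Pore pressure P_p = 1130 kg/m³ × 10 m/s² × 858 m = 9.695×10^6 Pa = 9.695 MPa
Effective stress σ' = σ_v − P_p = 22.87 − 9.695 = 13.170 MPa = 129.98 atm

130 atm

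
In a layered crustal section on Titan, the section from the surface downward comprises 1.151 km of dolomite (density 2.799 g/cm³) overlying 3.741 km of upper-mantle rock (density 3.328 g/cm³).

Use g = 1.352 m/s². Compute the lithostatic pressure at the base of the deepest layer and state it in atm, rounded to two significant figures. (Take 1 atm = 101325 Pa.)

dolomite: 2799 kg/m³ × 1.352 m/s² × 1151 m = 4.356×10^6 Pa = 42.99 atm
upper-mantle rock: 3328 kg/m³ × 1.352 m/s² × 3741 m = 1.683×10^7 Pa = 166.1 atm
Total = 42.99 + 166.1 = 209.11 atm

210 atm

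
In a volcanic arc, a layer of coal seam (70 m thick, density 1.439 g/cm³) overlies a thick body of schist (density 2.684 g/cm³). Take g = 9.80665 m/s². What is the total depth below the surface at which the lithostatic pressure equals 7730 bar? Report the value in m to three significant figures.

29400 m

Pressure at base of upper layers: 1439×9.80665×70 = 9.878×10^5 Pa = 9.878 bar
Remaining pressure to be supplied by schist: 7.730×10^8 − 9.878×10^5 = 7.720×10^8 Pa
Additional depth in schist = 7.720×10^8 Pa / (2684 kg/m³ × 9.80665 m/s²) = 29331 m
Total depth = 70 m + 29331 m = 29401 m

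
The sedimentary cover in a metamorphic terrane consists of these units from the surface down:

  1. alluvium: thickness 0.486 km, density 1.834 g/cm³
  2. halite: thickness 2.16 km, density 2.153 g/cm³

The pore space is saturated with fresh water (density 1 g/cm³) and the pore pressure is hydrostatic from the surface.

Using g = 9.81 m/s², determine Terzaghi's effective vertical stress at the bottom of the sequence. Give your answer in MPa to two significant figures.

Overburden (lithostatic) stress σ_v:
alluvium: 1834 kg/m³ × 9.81 m/s² × 486 m = 8.744×10^6 Pa = 8.744 MPa
halite: 2153 kg/m³ × 9.81 m/s² × 2160 m = 4.562×10^7 Pa = 45.62 MPa
Total = 8.744 + 45.62 = 54.365 MPa
Pore pressure P_p = 1000 kg/m³ × 9.81 m/s² × 2646 m = 2.596×10^7 Pa = 25.96 MPa
Effective stress σ' = σ_v − P_p = 54.37 − 25.96 = 28.408 MPa

28 MPa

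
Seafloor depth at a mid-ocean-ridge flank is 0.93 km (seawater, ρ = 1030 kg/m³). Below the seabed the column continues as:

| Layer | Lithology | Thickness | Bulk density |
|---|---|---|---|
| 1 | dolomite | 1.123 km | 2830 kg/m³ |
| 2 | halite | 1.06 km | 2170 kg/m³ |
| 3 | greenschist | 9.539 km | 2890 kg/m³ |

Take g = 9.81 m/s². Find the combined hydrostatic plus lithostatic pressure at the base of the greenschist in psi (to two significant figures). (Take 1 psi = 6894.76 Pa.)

seawater: 1030 kg/m³ × 9.81 m/s² × 930 m = 9.397×10^6 Pa = 1363 psi
dolomite: 2830 kg/m³ × 9.81 m/s² × 1123 m = 3.118×10^7 Pa = 4522 psi
halite: 2170 kg/m³ × 9.81 m/s² × 1060 m = 2.256×10^7 Pa = 3273 psi
greenschist: 2890 kg/m³ × 9.81 m/s² × 9539 m = 2.704×10^8 Pa = 39224 psi
Total = 1363 + 4522 + 3273 + 39224 = 48381 psi

48000 psi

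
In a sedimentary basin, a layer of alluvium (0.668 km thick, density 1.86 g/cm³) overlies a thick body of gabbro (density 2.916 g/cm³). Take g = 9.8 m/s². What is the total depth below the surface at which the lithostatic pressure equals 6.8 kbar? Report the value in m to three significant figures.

Pressure at base of upper layers: 1860×9.8×668 = 1.218×10^7 Pa = 0.1218 kbar
Remaining pressure to be supplied by gabbro: 6.800×10^8 − 1.218×10^7 = 6.678×10^8 Pa
Additional depth in gabbro = 6.678×10^8 Pa / (2916 kg/m³ × 9.8 m/s²) = 23369 m
Total depth = 668 m + 23369 m = 24037 m

24000 m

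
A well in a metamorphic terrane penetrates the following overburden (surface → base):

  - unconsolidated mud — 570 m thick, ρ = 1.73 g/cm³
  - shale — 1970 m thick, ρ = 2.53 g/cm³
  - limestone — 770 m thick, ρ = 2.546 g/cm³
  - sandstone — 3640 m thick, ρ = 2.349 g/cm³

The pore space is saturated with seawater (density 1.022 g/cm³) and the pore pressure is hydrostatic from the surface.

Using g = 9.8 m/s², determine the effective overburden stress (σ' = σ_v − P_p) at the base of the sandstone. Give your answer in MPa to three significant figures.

Overburden (lithostatic) stress σ_v:
unconsolidated mud: 1730 kg/m³ × 9.8 m/s² × 570 m = 9.664×10^6 Pa = 9.664 MPa
shale: 2530 kg/m³ × 9.8 m/s² × 1970 m = 4.884×10^7 Pa = 48.84 MPa
limestone: 2546 kg/m³ × 9.8 m/s² × 770 m = 1.921×10^7 Pa = 19.21 MPa
sandstone: 2349 kg/m³ × 9.8 m/s² × 3640 m = 8.379×10^7 Pa = 83.79 MPa
Total = 9.664 + 48.84 + 19.21 + 83.79 = 161.51 MPa
Pore pressure P_p = 1022 kg/m³ × 9.8 m/s² × 6950 m = 6.961×10^7 Pa = 69.61 MPa
Effective stress σ' = σ_v − P_p = 161.5 − 69.61 = 91.905 MPa

91.9 MPa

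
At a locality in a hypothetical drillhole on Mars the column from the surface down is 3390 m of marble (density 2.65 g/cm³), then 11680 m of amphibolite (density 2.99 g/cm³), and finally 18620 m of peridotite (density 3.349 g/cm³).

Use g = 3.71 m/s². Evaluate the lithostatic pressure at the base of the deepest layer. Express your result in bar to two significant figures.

3900 bar

marble: 2650 kg/m³ × 3.71 m/s² × 3390 m = 3.333×10^7 Pa = 333.3 bar
amphibolite: 2990 kg/m³ × 3.71 m/s² × 11680 m = 1.296×10^8 Pa = 1296 bar
peridotite: 3349 kg/m³ × 3.71 m/s² × 18620 m = 2.313×10^8 Pa = 2313 bar
Total = 333.3 + 1296 + 2313 = 3942.4 bar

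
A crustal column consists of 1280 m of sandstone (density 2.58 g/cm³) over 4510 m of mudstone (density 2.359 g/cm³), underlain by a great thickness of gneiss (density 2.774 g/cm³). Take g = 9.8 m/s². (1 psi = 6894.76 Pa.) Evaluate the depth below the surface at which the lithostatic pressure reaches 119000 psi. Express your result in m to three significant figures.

30900 m

Pressure at base of upper layers: 2580×9.8×1280 + 2359×9.8×4510 = 1.366×10^8 Pa = 19816 psi
Remaining pressure to be supplied by gneiss: 8.205×10^8 − 1.366×10^8 = 6.838×10^8 Pa
Additional depth in gneiss = 6.838×10^8 Pa / (2774 kg/m³ × 9.8 m/s²) = 25155 m
Total depth = 5790 m + 25155 m = 30945 m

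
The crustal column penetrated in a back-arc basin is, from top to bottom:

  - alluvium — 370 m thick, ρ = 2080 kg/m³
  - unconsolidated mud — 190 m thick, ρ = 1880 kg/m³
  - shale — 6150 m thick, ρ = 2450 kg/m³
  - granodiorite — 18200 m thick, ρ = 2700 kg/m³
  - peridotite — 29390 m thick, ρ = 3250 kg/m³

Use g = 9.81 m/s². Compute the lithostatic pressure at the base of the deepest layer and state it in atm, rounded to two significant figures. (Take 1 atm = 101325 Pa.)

16000 atm

alluvium: 2080 kg/m³ × 9.81 m/s² × 370 m = 7.550×10^6 Pa = 74.51 atm
unconsolidated mud: 1880 kg/m³ × 9.81 m/s² × 190 m = 3.504×10^6 Pa = 34.58 atm
shale: 2450 kg/m³ × 9.81 m/s² × 6150 m = 1.478×10^8 Pa = 1459 atm
granodiorite: 2700 kg/m³ × 9.81 m/s² × 18200 m = 4.821×10^8 Pa = 4758 atm
peridotite: 3250 kg/m³ × 9.81 m/s² × 29390 m = 9.370×10^8 Pa = 9248 atm
Total = 74.51 + 34.58 + 1459 + 4758 + 9248 = 15573 atm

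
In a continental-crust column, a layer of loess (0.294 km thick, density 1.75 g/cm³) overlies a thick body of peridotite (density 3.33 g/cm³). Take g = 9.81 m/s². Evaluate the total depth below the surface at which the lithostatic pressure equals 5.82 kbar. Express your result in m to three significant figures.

18000 m

Pressure at base of upper layers: 1750×9.81×294 = 5.047×10^6 Pa = 0.05047 kbar
Remaining pressure to be supplied by peridotite: 5.820×10^8 − 5.047×10^6 = 5.770×10^8 Pa
Additional depth in peridotite = 5.770×10^8 Pa / (3330 kg/m³ × 9.81 m/s²) = 17661 m
Total depth = 294 m + 17661 m = 17955 m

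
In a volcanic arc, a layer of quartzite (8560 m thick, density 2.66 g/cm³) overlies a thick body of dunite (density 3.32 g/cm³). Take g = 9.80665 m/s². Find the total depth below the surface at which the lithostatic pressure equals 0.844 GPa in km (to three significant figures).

27.6 km

Pressure at base of upper layers: 2660×9.80665×8560 = 2.233×10^8 Pa = 0.2233 GPa
Remaining pressure to be supplied by dunite: 8.440×10^8 − 2.233×10^8 = 6.207×10^8 Pa
Additional depth in dunite = 6.207×10^8 Pa / (3320 kg/m³ × 9.80665 m/s²) = 19065 m
Total depth = 8560 m + 19065 m = 27625 m
= 27.625 km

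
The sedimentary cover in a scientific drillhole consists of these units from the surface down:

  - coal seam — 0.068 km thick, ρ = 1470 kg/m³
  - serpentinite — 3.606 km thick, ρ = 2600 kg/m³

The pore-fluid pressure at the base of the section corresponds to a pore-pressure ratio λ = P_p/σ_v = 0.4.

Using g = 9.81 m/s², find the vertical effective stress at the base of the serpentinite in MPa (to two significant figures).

56 MPa

Overburden (lithostatic) stress σ_v:
coal seam: 1470 kg/m³ × 9.81 m/s² × 68 m = 9.806×10^5 Pa = 0.9806 MPa
serpentinite: 2600 kg/m³ × 9.81 m/s² × 3606 m = 9.197×10^7 Pa = 91.97 MPa
Total = 0.9806 + 91.97 = 92.955 MPa
Pore pressure P_p = λ·σ_v = 0.4 × 92.96 MPa = 37.18 MPa
Effective stress σ' = σ_v − P_p = 92.96 − 37.18 = 55.773 MPa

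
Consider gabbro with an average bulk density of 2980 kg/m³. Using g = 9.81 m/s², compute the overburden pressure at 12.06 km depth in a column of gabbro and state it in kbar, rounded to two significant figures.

3.5 kbar

gabbro: 2980 kg/m³ × 9.81 m/s² × 12060 m = 3.526×10^8 Pa = 3.526 kbar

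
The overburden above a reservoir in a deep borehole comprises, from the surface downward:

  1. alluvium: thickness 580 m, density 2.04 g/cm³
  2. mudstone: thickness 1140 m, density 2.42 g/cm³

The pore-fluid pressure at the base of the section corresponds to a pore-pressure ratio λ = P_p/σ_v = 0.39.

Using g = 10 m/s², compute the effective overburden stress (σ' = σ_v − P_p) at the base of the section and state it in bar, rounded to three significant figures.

Overburden (lithostatic) stress σ_v:
alluvium: 2040 kg/m³ × 10 m/s² × 580 m = 1.183×10^7 Pa = 11.83 MPa
mudstone: 2420 kg/m³ × 10 m/s² × 1140 m = 2.759×10^7 Pa = 27.59 MPa
Total = 11.83 + 27.59 = 39.420 MPa
Pore pressure P_p = λ·σ_v = 0.39 × 39.42 MPa = 15.37 MPa
Effective stress σ' = σ_v − P_p = 39.42 − 15.37 = 24.046 MPa = 240.46 bar

240 bar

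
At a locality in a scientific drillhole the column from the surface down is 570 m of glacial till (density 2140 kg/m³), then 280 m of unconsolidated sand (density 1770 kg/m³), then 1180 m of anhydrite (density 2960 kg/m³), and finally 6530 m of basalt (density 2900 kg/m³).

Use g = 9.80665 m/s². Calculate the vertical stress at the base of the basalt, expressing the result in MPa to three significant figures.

237 MPa

glacial till: 2140 kg/m³ × 9.80665 m/s² × 570 m = 1.196×10^7 Pa = 11.96 MPa
unconsolidated sand: 1770 kg/m³ × 9.80665 m/s² × 280 m = 4.860×10^6 Pa = 4.860 MPa
anhydrite: 2960 kg/m³ × 9.80665 m/s² × 1180 m = 3.425×10^7 Pa = 34.25 MPa
basalt: 2900 kg/m³ × 9.80665 m/s² × 6530 m = 1.857×10^8 Pa = 185.7 MPa
Total = 11.96 + 4.860 + 34.25 + 185.7 = 236.78 MPa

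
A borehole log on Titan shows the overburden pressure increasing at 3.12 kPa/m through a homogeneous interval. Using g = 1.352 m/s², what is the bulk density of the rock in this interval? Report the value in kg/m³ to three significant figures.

ρ = (dP/dz)/g = 3.12 kPa/m / 1.352 m/s² = 3120.0 Pa/m / 1.352 m/s² = 2307.7 kg/m³

2310 kg/m³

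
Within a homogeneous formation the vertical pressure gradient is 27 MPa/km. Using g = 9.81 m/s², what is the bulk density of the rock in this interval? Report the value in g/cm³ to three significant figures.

ρ = (dP/dz)/g = 27 MPa/km / 9.81 m/s² = 27000 Pa/m / 9.81 m/s² = 2752.3 kg/m³
= 2.752 g/cm³

2.75 g/cm³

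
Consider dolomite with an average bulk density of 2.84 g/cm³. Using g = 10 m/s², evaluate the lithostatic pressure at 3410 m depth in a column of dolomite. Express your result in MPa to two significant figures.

dolomite: 2840 kg/m³ × 10 m/s² × 3410 m = 9.684×10^7 Pa = 96.84 MPa

97 MPa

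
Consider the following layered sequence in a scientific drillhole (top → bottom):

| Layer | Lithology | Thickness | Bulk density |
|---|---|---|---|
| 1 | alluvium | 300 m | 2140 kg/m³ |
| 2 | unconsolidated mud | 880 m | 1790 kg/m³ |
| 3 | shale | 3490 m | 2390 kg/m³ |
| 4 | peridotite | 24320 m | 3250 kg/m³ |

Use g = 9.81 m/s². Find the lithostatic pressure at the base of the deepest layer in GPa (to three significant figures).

alluvium: 2140 kg/m³ × 9.81 m/s² × 300 m = 6.298×10^6 Pa = 6.298×10^-3 GPa
unconsolidated mud: 1790 kg/m³ × 9.81 m/s² × 880 m = 1.545×10^7 Pa = 0.01545 GPa
shale: 2390 kg/m³ × 9.81 m/s² × 3490 m = 8.183×10^7 Pa = 0.08183 GPa
peridotite: 3250 kg/m³ × 9.81 m/s² × 24320 m = 7.754×10^8 Pa = 0.7754 GPa
Total = 6.298×10^-3 + 0.01545 + 0.08183 + 0.7754 = 0.87896 GPa

0.879 GPa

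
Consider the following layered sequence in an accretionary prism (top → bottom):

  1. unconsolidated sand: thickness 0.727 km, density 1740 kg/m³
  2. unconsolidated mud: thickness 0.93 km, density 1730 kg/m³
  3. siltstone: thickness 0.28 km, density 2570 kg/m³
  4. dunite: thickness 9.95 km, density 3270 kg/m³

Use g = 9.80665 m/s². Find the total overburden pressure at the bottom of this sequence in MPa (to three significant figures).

354 MPa

unconsolidated sand: 1740 kg/m³ × 9.80665 m/s² × 727 m = 1.241×10^7 Pa = 12.41 MPa
unconsolidated mud: 1730 kg/m³ × 9.80665 m/s² × 930 m = 1.578×10^7 Pa = 15.78 MPa
siltstone: 2570 kg/m³ × 9.80665 m/s² × 280 m = 7.057×10^6 Pa = 7.057 MPa
dunite: 3270 kg/m³ × 9.80665 m/s² × 9950 m = 3.191×10^8 Pa = 319.1 MPa
Total = 12.41 + 15.78 + 7.057 + 319.1 = 354.31 MPa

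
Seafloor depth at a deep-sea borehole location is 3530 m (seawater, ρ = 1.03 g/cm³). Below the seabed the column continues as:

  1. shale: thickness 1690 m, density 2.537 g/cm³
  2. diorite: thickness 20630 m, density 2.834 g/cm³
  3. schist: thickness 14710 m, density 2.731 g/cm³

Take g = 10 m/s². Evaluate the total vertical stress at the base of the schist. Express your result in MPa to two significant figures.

1100 MPa

seawater: 1030 kg/m³ × 10 m/s² × 3530 m = 3.636×10^7 Pa = 36.36 MPa
shale: 2537 kg/m³ × 10 m/s² × 1690 m = 4.288×10^7 Pa = 42.88 MPa
diorite: 2834 kg/m³ × 10 m/s² × 20630 m = 5.847×10^8 Pa = 584.7 MPa
schist: 2731 kg/m³ × 10 m/s² × 14710 m = 4.017×10^8 Pa = 401.7 MPa
Total = 36.36 + 42.88 + 584.7 + 401.7 = 1065.6 MPa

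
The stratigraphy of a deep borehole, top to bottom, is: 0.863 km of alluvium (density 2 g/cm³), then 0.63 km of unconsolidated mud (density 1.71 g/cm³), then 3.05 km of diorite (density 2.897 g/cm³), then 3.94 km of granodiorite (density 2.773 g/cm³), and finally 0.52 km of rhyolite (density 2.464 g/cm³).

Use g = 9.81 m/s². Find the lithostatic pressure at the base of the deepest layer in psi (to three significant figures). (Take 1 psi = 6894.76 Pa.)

33900 psi

alluvium: 2000 kg/m³ × 9.81 m/s² × 863 m = 1.693×10^7 Pa = 2456 psi
unconsolidated mud: 1710 kg/m³ × 9.81 m/s² × 630 m = 1.057×10^7 Pa = 1533 psi
diorite: 2897 kg/m³ × 9.81 m/s² × 3050 m = 8.668×10^7 Pa = 12572 psi
granodiorite: 2773 kg/m³ × 9.81 m/s² × 3940 m = 1.072×10^8 Pa = 15545 psi
rhyolite: 2464 kg/m³ × 9.81 m/s² × 520 m = 1.257×10^7 Pa = 1823 psi
Total = 2456 + 1533 + 12572 + 15545 + 1823 = 33929 psi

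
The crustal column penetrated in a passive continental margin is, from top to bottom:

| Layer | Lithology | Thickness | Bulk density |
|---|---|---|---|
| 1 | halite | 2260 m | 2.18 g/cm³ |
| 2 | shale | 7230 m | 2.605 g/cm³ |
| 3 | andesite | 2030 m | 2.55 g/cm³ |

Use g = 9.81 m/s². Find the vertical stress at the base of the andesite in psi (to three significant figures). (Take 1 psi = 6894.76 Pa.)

halite: 2180 kg/m³ × 9.81 m/s² × 2260 m = 4.833×10^7 Pa = 7010 psi
shale: 2605 kg/m³ × 9.81 m/s² × 7230 m = 1.848×10^8 Pa = 26798 psi
andesite: 2550 kg/m³ × 9.81 m/s² × 2030 m = 5.078×10^7 Pa = 7365 psi
Total = 7010 + 26798 + 7365 = 41173 psi

41200 psi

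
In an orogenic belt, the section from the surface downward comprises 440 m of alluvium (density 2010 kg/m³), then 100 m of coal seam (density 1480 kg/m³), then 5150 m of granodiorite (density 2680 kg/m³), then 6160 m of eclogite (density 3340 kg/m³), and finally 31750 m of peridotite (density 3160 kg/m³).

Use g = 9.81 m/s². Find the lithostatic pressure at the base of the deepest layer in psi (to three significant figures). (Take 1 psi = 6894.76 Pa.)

193000 psi

alluvium: 2010 kg/m³ × 9.81 m/s² × 440 m = 8.676×10^6 Pa = 1258 psi
coal seam: 1480 kg/m³ × 9.81 m/s² × 100 m = 1.452×10^6 Pa = 210.6 psi
granodiorite: 2680 kg/m³ × 9.81 m/s² × 5150 m = 1.354×10^8 Pa = 19638 psi
eclogite: 3340 kg/m³ × 9.81 m/s² × 6160 m = 2.018×10^8 Pa = 29274 psi
peridotite: 3160 kg/m³ × 9.81 m/s² × 31750 m = 9.842×10^8 Pa = 1.428×10^5 psi
Total = 1258 + 210.6 + 19638 + 29274 + 1.428×10^5 = 1.9313×10^5 psi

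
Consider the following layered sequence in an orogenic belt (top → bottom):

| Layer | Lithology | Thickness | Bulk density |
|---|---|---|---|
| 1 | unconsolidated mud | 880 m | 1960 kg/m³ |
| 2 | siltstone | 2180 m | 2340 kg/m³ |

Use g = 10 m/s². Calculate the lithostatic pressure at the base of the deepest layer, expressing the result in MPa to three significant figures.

68.3 MPa

unconsolidated mud: 1960 kg/m³ × 10 m/s² × 880 m = 1.725×10^7 Pa = 17.25 MPa
siltstone: 2340 kg/m³ × 10 m/s² × 2180 m = 5.101×10^7 Pa = 51.01 MPa
Total = 17.25 + 51.01 = 68.260 MPa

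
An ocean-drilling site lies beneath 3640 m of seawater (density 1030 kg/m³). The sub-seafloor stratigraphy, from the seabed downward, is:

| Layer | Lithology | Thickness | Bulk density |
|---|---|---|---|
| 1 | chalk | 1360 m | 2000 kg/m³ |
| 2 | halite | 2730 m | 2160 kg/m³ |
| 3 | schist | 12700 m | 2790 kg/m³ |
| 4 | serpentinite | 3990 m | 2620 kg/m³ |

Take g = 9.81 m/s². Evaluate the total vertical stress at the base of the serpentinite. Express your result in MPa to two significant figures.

570 MPa

seawater: 1030 kg/m³ × 9.81 m/s² × 3640 m = 3.678×10^7 Pa = 36.78 MPa
chalk: 2000 kg/m³ × 9.81 m/s² × 1360 m = 2.668×10^7 Pa = 26.68 MPa
halite: 2160 kg/m³ × 9.81 m/s² × 2730 m = 5.785×10^7 Pa = 57.85 MPa
schist: 2790 kg/m³ × 9.81 m/s² × 12700 m = 3.476×10^8 Pa = 347.6 MPa
serpentinite: 2620 kg/m³ × 9.81 m/s² × 3990 m = 1.026×10^8 Pa = 102.6 MPa
Total = 36.78 + 26.68 + 57.85 + 347.6 + 102.6 = 571.46 MPa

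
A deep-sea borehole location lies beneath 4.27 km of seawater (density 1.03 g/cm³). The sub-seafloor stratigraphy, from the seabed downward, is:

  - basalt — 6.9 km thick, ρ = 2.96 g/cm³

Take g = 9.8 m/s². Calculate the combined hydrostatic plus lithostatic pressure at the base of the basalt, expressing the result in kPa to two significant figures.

seawater: 1030 kg/m³ × 9.8 m/s² × 4270 m = 4.310×10^7 Pa = 43101 kPa
basalt: 2960 kg/m³ × 9.8 m/s² × 6900 m = 2.002×10^8 Pa = 2.002×10^5 kPa
Total = 43101 + 2.002×10^5 = 2.4326×10^5 kPa

240000 kPa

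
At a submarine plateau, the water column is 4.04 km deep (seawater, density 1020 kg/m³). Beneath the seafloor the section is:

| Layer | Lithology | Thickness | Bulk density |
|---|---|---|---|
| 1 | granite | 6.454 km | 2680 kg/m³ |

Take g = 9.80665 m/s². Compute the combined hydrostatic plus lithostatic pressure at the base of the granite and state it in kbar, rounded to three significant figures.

seawater: 1020 kg/m³ × 9.80665 m/s² × 4040 m = 4.041×10^7 Pa = 0.4041 kbar
granite: 2680 kg/m³ × 9.80665 m/s² × 6454 m = 1.696×10^8 Pa = 1.696 kbar
Total = 0.4041 + 1.696 = 2.1003 kbar

2.10 kbar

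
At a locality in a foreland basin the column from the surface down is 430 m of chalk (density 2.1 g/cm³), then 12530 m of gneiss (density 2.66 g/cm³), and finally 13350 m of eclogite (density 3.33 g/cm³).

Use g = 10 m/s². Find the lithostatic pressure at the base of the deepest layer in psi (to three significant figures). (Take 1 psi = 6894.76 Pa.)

chalk: 2100 kg/m³ × 10 m/s² × 430 m = 9.030×10^6 Pa = 1310 psi
gneiss: 2660 kg/m³ × 10 m/s² × 12530 m = 3.333×10^8 Pa = 48341 psi
eclogite: 3330 kg/m³ × 10 m/s² × 13350 m = 4.446×10^8 Pa = 64477 psi
Total = 1310 + 48341 + 64477 = 1.1413×10^5 psi

114000 psi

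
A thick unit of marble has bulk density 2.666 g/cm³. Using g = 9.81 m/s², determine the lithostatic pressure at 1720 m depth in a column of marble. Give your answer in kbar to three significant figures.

0.450 kbar

marble: 2666 kg/m³ × 9.81 m/s² × 1720 m = 4.498×10^7 Pa = 0.4498 kbar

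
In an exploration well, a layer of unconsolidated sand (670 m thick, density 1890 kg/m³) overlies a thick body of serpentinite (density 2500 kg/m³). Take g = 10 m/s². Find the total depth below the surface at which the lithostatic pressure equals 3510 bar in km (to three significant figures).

14.2 km

Pressure at base of upper layers: 1890×10×670 = 1.266×10^7 Pa = 126.6 bar
Remaining pressure to be supplied by serpentinite: 3.510×10^8 − 1.266×10^7 = 3.383×10^8 Pa
Additional depth in serpentinite = 3.383×10^8 Pa / (2500 kg/m³ × 10 m/s²) = 13533 m
Total depth = 670 m + 13533 m = 14203 m
= 14.203 km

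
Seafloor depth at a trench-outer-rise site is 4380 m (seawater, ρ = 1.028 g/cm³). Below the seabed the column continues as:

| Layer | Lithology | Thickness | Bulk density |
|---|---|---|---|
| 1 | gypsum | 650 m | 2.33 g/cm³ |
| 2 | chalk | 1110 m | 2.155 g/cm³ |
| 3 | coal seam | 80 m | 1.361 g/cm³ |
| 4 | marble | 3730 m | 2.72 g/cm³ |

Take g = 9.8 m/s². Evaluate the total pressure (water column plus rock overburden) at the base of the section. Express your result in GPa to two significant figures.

seawater: 1028 kg/m³ × 9.8 m/s² × 4380 m = 4.413×10^7 Pa = 0.04413 GPa
gypsum: 2330 kg/m³ × 9.8 m/s² × 650 m = 1.484×10^7 Pa = 0.01484 GPa
chalk: 2155 kg/m³ × 9.8 m/s² × 1110 m = 2.344×10^7 Pa = 0.02344 GPa
coal seam: 1361 kg/m³ × 9.8 m/s² × 80 m = 1.067×10^6 Pa = 1.067×10^-3 GPa
marble: 2720 kg/m³ × 9.8 m/s² × 3730 m = 9.943×10^7 Pa = 0.09943 GPa
Total = 0.04413 + 0.01484 + 0.02344 + 1.067×10^-3 + 0.09943 = 0.18290 GPa

0.18 GPa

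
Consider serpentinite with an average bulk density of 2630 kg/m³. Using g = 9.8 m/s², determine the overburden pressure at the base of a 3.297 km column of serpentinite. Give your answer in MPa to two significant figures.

serpentinite: 2630 kg/m³ × 9.8 m/s² × 3297 m = 8.498×10^7 Pa = 84.98 MPa

85 MPa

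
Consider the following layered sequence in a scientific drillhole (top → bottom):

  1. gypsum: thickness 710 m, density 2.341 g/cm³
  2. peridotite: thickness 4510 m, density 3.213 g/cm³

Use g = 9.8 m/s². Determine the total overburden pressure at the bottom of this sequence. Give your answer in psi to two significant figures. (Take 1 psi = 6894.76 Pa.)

23000 psi

gypsum: 2341 kg/m³ × 9.8 m/s² × 710 m = 1.629×10^7 Pa = 2362 psi
peridotite: 3213 kg/m³ × 9.8 m/s² × 4510 m = 1.420×10^8 Pa = 20597 psi
Total = 2362 + 20597 = 22959 psi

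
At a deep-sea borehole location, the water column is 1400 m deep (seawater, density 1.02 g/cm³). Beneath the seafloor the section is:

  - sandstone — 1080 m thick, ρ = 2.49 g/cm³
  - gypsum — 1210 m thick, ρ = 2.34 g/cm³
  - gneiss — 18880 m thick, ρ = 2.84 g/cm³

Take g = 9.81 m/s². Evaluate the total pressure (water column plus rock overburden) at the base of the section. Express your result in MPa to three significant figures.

594 MPa

seawater: 1020 kg/m³ × 9.81 m/s² × 1400 m = 1.401×10^7 Pa = 14.01 MPa
sandstone: 2490 kg/m³ × 9.81 m/s² × 1080 m = 2.638×10^7 Pa = 26.38 MPa
gypsum: 2340 kg/m³ × 9.81 m/s² × 1210 m = 2.778×10^7 Pa = 27.78 MPa
gneiss: 2840 kg/m³ × 9.81 m/s² × 18880 m = 5.260×10^8 Pa = 526.0 MPa
Total = 14.01 + 26.38 + 27.78 + 526.0 = 594.17 MPa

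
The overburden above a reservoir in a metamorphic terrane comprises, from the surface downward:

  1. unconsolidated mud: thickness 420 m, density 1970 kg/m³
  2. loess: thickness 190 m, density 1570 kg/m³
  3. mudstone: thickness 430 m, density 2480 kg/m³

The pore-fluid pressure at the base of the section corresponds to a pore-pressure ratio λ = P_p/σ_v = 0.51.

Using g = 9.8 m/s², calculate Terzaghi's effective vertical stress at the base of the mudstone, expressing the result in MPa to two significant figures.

Overburden (lithostatic) stress σ_v:
unconsolidated mud: 1970 kg/m³ × 9.8 m/s² × 420 m = 8.109×10^6 Pa = 8.109 MPa
loess: 1570 kg/m³ × 9.8 m/s² × 190 m = 2.923×10^6 Pa = 2.923 MPa
mudstone: 2480 kg/m³ × 9.8 m/s² × 430 m = 1.045×10^7 Pa = 10.45 MPa
Total = 8.109 + 2.923 + 10.45 = 21.483 MPa
Pore pressure P_p = λ·σ_v = 0.51 × 21.48 MPa = 10.96 MPa
Effective stress σ' = σ_v − P_p = 21.48 − 10.96 = 10.526 MPa

11 MPa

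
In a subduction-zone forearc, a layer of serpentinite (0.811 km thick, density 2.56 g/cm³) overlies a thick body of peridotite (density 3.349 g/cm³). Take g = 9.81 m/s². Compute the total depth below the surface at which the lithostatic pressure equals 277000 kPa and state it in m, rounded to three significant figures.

8620 m

Pressure at base of upper layers: 2560×9.81×811 = 2.037×10^7 Pa = 20367 kPa
Remaining pressure to be supplied by peridotite: 2.770×10^8 − 2.037×10^7 = 2.566×10^8 Pa
Additional depth in peridotite = 2.566×10^8 Pa / (3349 kg/m³ × 9.81 m/s²) = 7811.4 m
Total depth = 811 m + 7811.4 m = 8622.4 m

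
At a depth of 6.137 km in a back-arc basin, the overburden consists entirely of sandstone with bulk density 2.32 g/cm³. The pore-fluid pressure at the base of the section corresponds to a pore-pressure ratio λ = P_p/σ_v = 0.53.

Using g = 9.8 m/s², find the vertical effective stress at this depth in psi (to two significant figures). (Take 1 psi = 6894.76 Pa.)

9500 psi

Overburden (lithostatic) stress σ_v:
sandstone: 2320 kg/m³ × 9.8 m/s² × 6137 m = 1.395×10^8 Pa = 139.5 MPa
Pore pressure P_p = λ·σ_v = 0.53 × 139.5 MPa = 73.95 MPa
Effective stress σ' = σ_v − P_p = 139.5 − 73.95 = 65.579 MPa = 9511.5 psi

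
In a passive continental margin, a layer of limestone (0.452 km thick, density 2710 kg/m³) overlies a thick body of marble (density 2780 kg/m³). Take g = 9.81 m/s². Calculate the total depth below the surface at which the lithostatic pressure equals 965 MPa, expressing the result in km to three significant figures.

Pressure at base of upper layers: 2710×9.81×452 = 1.202×10^7 Pa = 12.02 MPa
Remaining pressure to be supplied by marble: 9.650×10^8 − 1.202×10^7 = 9.530×10^8 Pa
Additional depth in marble = 9.530×10^8 Pa / (2780 kg/m³ × 9.81 m/s²) = 34944 m
Total depth = 452 m + 34944 m = 35396 m
= 35.396 km

35.4 km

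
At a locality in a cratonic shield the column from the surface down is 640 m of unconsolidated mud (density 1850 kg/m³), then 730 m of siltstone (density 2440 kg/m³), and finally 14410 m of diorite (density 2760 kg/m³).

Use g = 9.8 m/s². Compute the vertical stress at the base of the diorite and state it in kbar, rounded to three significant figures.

unconsolidated mud: 1850 kg/m³ × 9.8 m/s² × 640 m = 1.160×10^7 Pa = 0.1160 kbar
siltstone: 2440 kg/m³ × 9.8 m/s² × 730 m = 1.746×10^7 Pa = 0.1746 kbar
diorite: 2760 kg/m³ × 9.8 m/s² × 14410 m = 3.898×10^8 Pa = 3.898 kbar
Total = 0.1160 + 0.1746 + 3.898 = 4.1882 kbar

4.19 kbar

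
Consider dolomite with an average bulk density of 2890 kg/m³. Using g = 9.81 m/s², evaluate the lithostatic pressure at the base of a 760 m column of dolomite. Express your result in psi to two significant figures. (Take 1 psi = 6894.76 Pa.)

3100 psi

dolomite: 2890 kg/m³ × 9.81 m/s² × 760 m = 2.155×10^7 Pa = 3125 psi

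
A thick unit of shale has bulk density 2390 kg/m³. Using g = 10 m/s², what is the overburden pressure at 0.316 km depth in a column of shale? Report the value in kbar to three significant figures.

shale: 2390 kg/m³ × 10 m/s² × 316 m = 7.552×10^6 Pa = 0.07552 kbar

0.0755 kbar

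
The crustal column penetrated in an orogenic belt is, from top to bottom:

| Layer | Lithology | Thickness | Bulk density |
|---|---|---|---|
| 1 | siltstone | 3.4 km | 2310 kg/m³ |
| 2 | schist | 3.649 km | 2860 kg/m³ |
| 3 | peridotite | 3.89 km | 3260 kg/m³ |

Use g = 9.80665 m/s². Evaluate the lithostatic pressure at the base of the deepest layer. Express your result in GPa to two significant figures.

siltstone: 2310 kg/m³ × 9.80665 m/s² × 3400 m = 7.702×10^7 Pa = 0.07702 GPa
schist: 2860 kg/m³ × 9.80665 m/s² × 3649 m = 1.023×10^8 Pa = 0.1023 GPa
peridotite: 3260 kg/m³ × 9.80665 m/s² × 3890 m = 1.244×10^8 Pa = 0.1244 GPa
Total = 0.07702 + 0.1023 + 0.1244 = 0.30373 GPa

0.30 GPa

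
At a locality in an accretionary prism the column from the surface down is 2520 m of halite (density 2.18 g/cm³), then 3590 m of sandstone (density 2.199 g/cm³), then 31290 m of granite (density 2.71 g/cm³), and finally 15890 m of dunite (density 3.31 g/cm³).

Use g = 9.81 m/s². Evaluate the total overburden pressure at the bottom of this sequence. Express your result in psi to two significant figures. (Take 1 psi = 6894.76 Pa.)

halite: 2180 kg/m³ × 9.81 m/s² × 2520 m = 5.389×10^7 Pa = 7816 psi
sandstone: 2199 kg/m³ × 9.81 m/s² × 3590 m = 7.744×10^7 Pa = 11232 psi
granite: 2710 kg/m³ × 9.81 m/s² × 31290 m = 8.318×10^8 Pa = 1.206×10^5 psi
dunite: 3310 kg/m³ × 9.81 m/s² × 15890 m = 5.160×10^8 Pa = 74835 psi
Total = 7816 + 11232 + 1.206×10^5 + 74835 = 2.1453×10^5 psi

210000 psi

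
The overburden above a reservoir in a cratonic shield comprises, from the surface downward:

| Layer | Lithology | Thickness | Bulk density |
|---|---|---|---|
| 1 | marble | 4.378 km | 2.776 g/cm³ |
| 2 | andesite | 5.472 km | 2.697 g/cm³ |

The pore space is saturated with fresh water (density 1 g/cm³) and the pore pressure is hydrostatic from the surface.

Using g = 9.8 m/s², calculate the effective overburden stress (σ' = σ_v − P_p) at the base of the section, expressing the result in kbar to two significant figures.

Overburden (lithostatic) stress σ_v:
marble: 2776 kg/m³ × 9.8 m/s² × 4378 m = 1.191×10^8 Pa = 119.1 MPa
andesite: 2697 kg/m³ × 9.8 m/s² × 5472 m = 1.446×10^8 Pa = 144.6 MPa
Total = 119.1 + 144.6 = 263.73 MPa
Pore pressure P_p = 1000 kg/m³ × 9.8 m/s² × 9850 m = 9.653×10^7 Pa = 96.53 MPa
Effective stress σ' = σ_v − P_p = 263.7 − 96.53 = 167.20 MPa = 1.6720 kbar

1.7 kbar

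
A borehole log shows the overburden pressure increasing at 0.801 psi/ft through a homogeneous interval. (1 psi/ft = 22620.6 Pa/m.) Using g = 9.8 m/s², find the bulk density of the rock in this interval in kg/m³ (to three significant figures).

ρ = (dP/dz)/g = 0.801 psi/ft / 9.8 m/s² = 18119 Pa/m / 9.8 m/s² = 1848.9 kg/m³

1850 kg/m³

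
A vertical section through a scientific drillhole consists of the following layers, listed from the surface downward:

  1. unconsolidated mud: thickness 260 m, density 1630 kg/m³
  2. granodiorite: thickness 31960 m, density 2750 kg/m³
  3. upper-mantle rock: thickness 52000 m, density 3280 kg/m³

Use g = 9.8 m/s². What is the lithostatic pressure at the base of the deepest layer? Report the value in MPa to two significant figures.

2500 MPa

unconsolidated mud: 1630 kg/m³ × 9.8 m/s² × 260 m = 4.153×10^6 Pa = 4.153 MPa
granodiorite: 2750 kg/m³ × 9.8 m/s² × 31960 m = 8.613×10^8 Pa = 861.3 MPa
upper-mantle rock: 3280 kg/m³ × 9.8 m/s² × 52000 m = 1.671×10^9 Pa = 1671 MPa
Total = 4.153 + 861.3 + 1671 = 2537.0 MPa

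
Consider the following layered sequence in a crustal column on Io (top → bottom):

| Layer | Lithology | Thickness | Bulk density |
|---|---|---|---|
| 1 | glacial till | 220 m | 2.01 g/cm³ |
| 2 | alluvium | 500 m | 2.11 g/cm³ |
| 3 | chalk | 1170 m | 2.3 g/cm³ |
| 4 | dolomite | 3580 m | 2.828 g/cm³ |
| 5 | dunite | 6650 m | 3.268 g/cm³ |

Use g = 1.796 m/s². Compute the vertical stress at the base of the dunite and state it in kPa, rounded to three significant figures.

64700 kPa

glacial till: 2010 kg/m³ × 1.796 m/s² × 220 m = 7.942×10^5 Pa = 794.2 kPa
alluvium: 2110 kg/m³ × 1.796 m/s² × 500 m = 1.895×10^6 Pa = 1895 kPa
chalk: 2300 kg/m³ × 1.796 m/s² × 1170 m = 4.833×10^6 Pa = 4833 kPa
dolomite: 2828 kg/m³ × 1.796 m/s² × 3580 m = 1.818×10^7 Pa = 18183 kPa
dunite: 3268 kg/m³ × 1.796 m/s² × 6650 m = 3.903×10^7 Pa = 39031 kPa
Total = 794.2 + 1895 + 4833 + 18183 + 39031 = 64736 kPa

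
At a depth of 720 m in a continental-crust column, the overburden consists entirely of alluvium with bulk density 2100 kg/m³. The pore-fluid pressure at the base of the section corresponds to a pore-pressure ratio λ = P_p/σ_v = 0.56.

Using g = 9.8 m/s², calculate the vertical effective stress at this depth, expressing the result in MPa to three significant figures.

Overburden (lithostatic) stress σ_v:
alluvium: 2100 kg/m³ × 9.8 m/s² × 720 m = 1.482×10^7 Pa = 14.82 MPa
Pore pressure P_p = λ·σ_v = 0.56 × 14.82 MPa = 8.298 MPa
Effective stress σ' = σ_v − P_p = 14.82 − 8.298 = 6.5197 MPa

6.52 MPa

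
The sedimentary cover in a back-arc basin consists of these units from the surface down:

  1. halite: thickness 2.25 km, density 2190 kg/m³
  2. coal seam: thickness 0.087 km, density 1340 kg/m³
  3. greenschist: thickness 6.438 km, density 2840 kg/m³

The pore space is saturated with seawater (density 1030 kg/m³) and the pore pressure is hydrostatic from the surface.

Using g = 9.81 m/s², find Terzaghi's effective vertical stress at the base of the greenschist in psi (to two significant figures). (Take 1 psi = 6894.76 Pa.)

Overburden (lithostatic) stress σ_v:
halite: 2190 kg/m³ × 9.81 m/s² × 2250 m = 4.834×10^7 Pa = 48.34 MPa
coal seam: 1340 kg/m³ × 9.81 m/s² × 87 m = 1.144×10^6 Pa = 1.144 MPa
greenschist: 2840 kg/m³ × 9.81 m/s² × 6438 m = 1.794×10^8 Pa = 179.4 MPa
Total = 48.34 + 1.144 + 179.4 = 228.85 MPa
Pore pressure P_p = 1030 kg/m³ × 9.81 m/s² × 8775 m = 8.867×10^7 Pa = 88.67 MPa
Effective stress σ' = σ_v − P_p = 228.8 − 88.67 = 140.18 MPa = 20332 psi

20000 psi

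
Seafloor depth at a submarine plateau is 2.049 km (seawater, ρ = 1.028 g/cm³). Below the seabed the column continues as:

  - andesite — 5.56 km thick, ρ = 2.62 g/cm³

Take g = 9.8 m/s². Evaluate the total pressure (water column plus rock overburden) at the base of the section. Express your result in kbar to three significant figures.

1.63 kbar

seawater: 1028 kg/m³ × 9.8 m/s² × 2049 m = 2.064×10^7 Pa = 0.2064 kbar
andesite: 2620 kg/m³ × 9.8 m/s² × 5560 m = 1.428×10^8 Pa = 1.428 kbar
Total = 0.2064 + 1.428 = 1.6340 kbar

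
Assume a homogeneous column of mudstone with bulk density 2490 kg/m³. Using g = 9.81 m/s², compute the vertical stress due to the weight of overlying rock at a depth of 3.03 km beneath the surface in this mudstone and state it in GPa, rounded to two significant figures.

0.074 GPa

mudstone: 2490 kg/m³ × 9.81 m/s² × 3030 m = 7.401×10^7 Pa = 0.07401 GPa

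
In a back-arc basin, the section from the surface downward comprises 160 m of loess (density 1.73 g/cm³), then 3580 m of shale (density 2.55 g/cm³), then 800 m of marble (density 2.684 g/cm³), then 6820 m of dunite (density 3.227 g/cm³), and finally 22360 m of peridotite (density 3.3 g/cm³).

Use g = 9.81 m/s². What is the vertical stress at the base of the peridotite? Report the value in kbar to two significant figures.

11 kbar

loess: 1730 kg/m³ × 9.81 m/s² × 160 m = 2.715×10^6 Pa = 0.02715 kbar
shale: 2550 kg/m³ × 9.81 m/s² × 3580 m = 8.956×10^7 Pa = 0.8956 kbar
marble: 2684 kg/m³ × 9.81 m/s² × 800 m = 2.106×10^7 Pa = 0.2106 kbar
dunite: 3227 kg/m³ × 9.81 m/s² × 6820 m = 2.159×10^8 Pa = 2.159 kbar
peridotite: 3300 kg/m³ × 9.81 m/s² × 22360 m = 7.239×10^8 Pa = 7.239 kbar
Total = 0.02715 + 0.8956 + 0.2106 + 2.159 + 7.239 = 10.531 kbar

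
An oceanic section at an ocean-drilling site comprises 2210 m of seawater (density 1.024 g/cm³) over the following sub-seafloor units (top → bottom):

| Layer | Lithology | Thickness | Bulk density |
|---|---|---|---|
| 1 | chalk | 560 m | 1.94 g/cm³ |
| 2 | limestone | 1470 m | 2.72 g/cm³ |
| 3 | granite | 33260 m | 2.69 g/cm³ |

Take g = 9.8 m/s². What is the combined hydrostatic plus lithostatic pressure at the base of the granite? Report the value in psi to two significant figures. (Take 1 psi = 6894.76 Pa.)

seawater: 1024 kg/m³ × 9.8 m/s² × 2210 m = 2.218×10^7 Pa = 3217 psi
chalk: 1940 kg/m³ × 9.8 m/s² × 560 m = 1.065×10^7 Pa = 1544 psi
limestone: 2720 kg/m³ × 9.8 m/s² × 1470 m = 3.918×10^7 Pa = 5683 psi
granite: 2690 kg/m³ × 9.8 m/s² × 33260 m = 8.768×10^8 Pa = 1.272×10^5 psi
Total = 3217 + 1544 + 5683 + 1.272×10^5 = 1.3761×10^5 psi

140000 psi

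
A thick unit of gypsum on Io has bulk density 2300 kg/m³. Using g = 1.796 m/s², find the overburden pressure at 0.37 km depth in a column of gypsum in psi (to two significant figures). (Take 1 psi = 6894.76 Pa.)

220 psi

gypsum: 2300 kg/m³ × 1.796 m/s² × 370 m = 1.528×10^6 Pa = 221.7 psi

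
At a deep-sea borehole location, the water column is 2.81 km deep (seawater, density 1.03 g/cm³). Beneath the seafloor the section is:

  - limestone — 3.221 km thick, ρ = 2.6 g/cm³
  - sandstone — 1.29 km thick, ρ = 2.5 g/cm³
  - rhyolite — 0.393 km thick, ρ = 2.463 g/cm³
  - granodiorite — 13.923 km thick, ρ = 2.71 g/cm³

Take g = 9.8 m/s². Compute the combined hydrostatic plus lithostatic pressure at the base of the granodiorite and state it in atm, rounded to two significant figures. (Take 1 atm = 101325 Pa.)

seawater: 1030 kg/m³ × 9.8 m/s² × 2810 m = 2.836×10^7 Pa = 279.9 atm
limestone: 2600 kg/m³ × 9.8 m/s² × 3221 m = 8.207×10^7 Pa = 810.0 atm
sandstone: 2500 kg/m³ × 9.8 m/s² × 1290 m = 3.160×10^7 Pa = 311.9 atm
rhyolite: 2463 kg/m³ × 9.8 m/s² × 393 m = 9.486×10^6 Pa = 93.62 atm
granodiorite: 2710 kg/m³ × 9.8 m/s² × 13923 m = 3.698×10^8 Pa = 3649 atm
Total = 279.9 + 810.0 + 311.9 + 93.62 + 3649 = 5144.8 atm

5100 atm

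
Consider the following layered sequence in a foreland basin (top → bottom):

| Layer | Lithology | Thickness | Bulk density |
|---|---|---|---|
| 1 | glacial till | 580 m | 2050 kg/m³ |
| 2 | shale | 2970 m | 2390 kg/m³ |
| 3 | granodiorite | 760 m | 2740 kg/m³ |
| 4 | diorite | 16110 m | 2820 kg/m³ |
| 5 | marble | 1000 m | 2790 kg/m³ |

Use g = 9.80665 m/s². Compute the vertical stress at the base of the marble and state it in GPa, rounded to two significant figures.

glacial till: 2050 kg/m³ × 9.80665 m/s² × 580 m = 1.166×10^7 Pa = 0.01166 GPa
shale: 2390 kg/m³ × 9.80665 m/s² × 2970 m = 6.961×10^7 Pa = 0.06961 GPa
granodiorite: 2740 kg/m³ × 9.80665 m/s² × 760 m = 2.042×10^7 Pa = 0.02042 GPa
diorite: 2820 kg/m³ × 9.80665 m/s² × 16110 m = 4.455×10^8 Pa = 0.4455 GPa
marble: 2790 kg/m³ × 9.80665 m/s² × 1000 m = 2.736×10^7 Pa = 0.02736 GPa
Total = 0.01166 + 0.06961 + 0.02042 + 0.4455 + 0.02736 = 0.57457 GPa

0.57 GPa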